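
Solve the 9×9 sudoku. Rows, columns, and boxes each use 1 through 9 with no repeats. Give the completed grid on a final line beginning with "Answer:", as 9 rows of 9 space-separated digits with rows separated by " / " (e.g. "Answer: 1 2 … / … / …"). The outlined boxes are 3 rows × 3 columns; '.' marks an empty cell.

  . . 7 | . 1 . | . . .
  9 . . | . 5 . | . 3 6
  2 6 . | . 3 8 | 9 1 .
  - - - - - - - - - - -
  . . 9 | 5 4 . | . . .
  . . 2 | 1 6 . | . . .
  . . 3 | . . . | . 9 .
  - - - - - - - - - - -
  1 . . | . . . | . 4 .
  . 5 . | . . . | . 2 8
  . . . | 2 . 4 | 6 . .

Step 1. [r9c9∈{1,3,5,7,9}] 1 has one home in row 9: r9c9, so r9c9=1.
Step 2. [r7c9∈{3,5,7,9}] col 9 places 9 nowhere but r7c9. So r7c9=9.
Step 3. [r6c1∈{4,5,6,7,8}] in row 6, 6 fits only at r6c1 ⇒ r6c1=6.
Step 4. [r5c1∈{4,5,7,8}] across box 4, 5 lands solely at r5c1, so r5c1=5.
Step 5. [r9c3∈{8}] only 8 remains possible at r9c3 ⇒ r9c3=8.
Step 6. [r6c5∈{2,7,8}] col 5 places 2 nowhere but r6c5 ⇒ r6c5=2.
Step 7. [r6c6∈{7}] only 7 remains possible at r6c6 ⇒ r6c6=7.
Step 8. [r4c6∈{3}] r4c6's peers cover all but 3 ⇒ r4c6=3.
Step 9. [r6c4∈{8}] r6c4 is down to just 8 ⇒ r6c4=8.
Step 10. [r9c8∈{5,7}] 5 has one home in row 9: r9c8 ⇒ r9c8=5.
Step 11. [r1c8∈{8}] r1c8 is down to just 8, so r1c8=8.
Step 12. [r5c8∈{7}] nothing but 7 survives at r5c8. So r5c8=7.
Step 13. [r4c1∈{7,8}] in col 1, 8 fits only at r4c1, so r4c1=8.
Step 14. [r5c2∈{4}] r5c2's peers cover all but 4 ⇒ r5c2=4.
Step 15. [r3c9∈{4,5,7}] r3c9 is the only open cell in col 9 admitting 7, so r3c9=7.
Step 16. [r7c3∈{6}] only 6 remains possible at r7c3 ⇒ r7c3=6.
Step 17. [r6c2∈{1}] r6c2 is down to just 1, so r6c2=1.
Step 18. [r3c4∈{4}] r3c4's peers cover all but 4 ⇒ r3c4=4.
Step 19. [r1c2∈{3}] r1c2 has the single candidate 3 ⇒ r1c2=3.
Step 20. [r1c1∈{4}] only 4 remains possible at r1c1 ⇒ r1c1=4.
Step 21. [r5c6∈{9}] r5c6 has the single candidate 9 ⇒ r5c6=9.
Step 22. [r1c4∈{6,9}] 9 has one home in row 1: r1c4. So r1c4=9.
Step 23. [r8c4∈{3,6,7}] 6 has one home in col 4: r8c4 ⇒ r8c4=6.
Step 24. [r4c9∈{2}] nothing but 2 survives at r4c9, so r4c9=2.
Step 25. [r9c1∈{3,7}] in row 9, 3 fits only at r9c1. So r9c1=3.
Step 26. [r8c1∈{7}] nothing but 7 survives at r8c1. So r8c1=7.
Step 27. [r7c7∈{3,7}] across col 7, 7 lands solely at r7c7. So r7c7=7.
Step 28. [r2c7∈{2,4}] across row 2, 4 lands solely at r2c7 ⇒ r2c7=4.
Step 29. [r6c7∈{5}] r6c7 is down to just 5, so r6c7=5.
Step 30. [r5c7∈{3,8}] row 5 places 8 nowhere but r5c7 ⇒ r5c7=8.
Step 31. [r9c2∈{9}] r9c2 has the single candidate 9, so r9c2=9.
Step 32. [r1c7∈{2}] only 2 remains possible at r1c7, so r1c7=2.
Step 33. [r2c4∈{7}] r2c4 is down to just 7, so r2c4=7.
Step 34. [r4c2∈{7}] only 7 remains possible at r4c2. So r4c2=7.
Step 35. [r4c7∈{1}] r4c7 is down to just 1 ⇒ r4c7=1.
Step 36. [r8c6∈{1}] only 1 remains possible at r8c6 ⇒ r8c6=1.
Step 37. [r9c5∈{7}] nothing but 7 survives at r9c5. So r9c5=7.
Step 38. [r7c5∈{8}] r7c5 is down to just 8. So r7c5=8.
Step 39. [r5c9∈{3}] r5c9 has the single candidate 3. So r5c9=3.
Step 40. [r8c5∈{9}] r8c5 has the single candidate 9, so r8c5=9.
Step 41. [r7c6∈{5}] r7c6 is down to just 5 ⇒ r7c6=5.
Step 42. [r6c9∈{4}] only 4 remains possible at r6c9 ⇒ r6c9=4.
Step 43. [r1c9∈{5}] only 5 remains possible at r1c9 ⇒ r1c9=5.
Step 44. [r3c3∈{5}] r3c3 has the single candidate 5, so r3c3=5.
Step 45. [r8c3∈{4}] r8c3 has the single candidate 4 ⇒ r8c3=4.
Step 46. [r2c2∈{8}] r2c2 has the single candidate 8, so r2c2=8.
Step 47. [r1c6∈{6}] only 6 remains possible at r1c6. So r1c6=6.
Step 48. [r7c2∈{2}] nothing but 2 survives at r7c2 ⇒ r7c2=2.
Step 49. [r2c3∈{1}] only 1 remains possible at r2c3, so r2c3=1.
Step 50. [r7c4∈{3}] r7c4 has the single candidate 3. So r7c4=3.
Step 51. [r2c6∈{2}] r2c6 has the single candidate 2, so r2c6=2.
Step 52. [r8c7∈{3}] only 3 remains possible at r8c7 ⇒ r8c7=3.
Step 53. [r4c8∈{6}] nothing but 6 survives at r4c8, so r4c8=6.

Answer: 4 3 7 9 1 6 2 8 5 / 9 8 1 7 5 2 4 3 6 / 2 6 5 4 3 8 9 1 7 / 8 7 9 5 4 3 1 6 2 / 5 4 2 1 6 9 8 7 3 / 6 1 3 8 2 7 5 9 4 / 1 2 6 3 8 5 7 4 9 / 7 5 4 6 9 1 3 2 8 / 3 9 8 2 7 4 6 5 1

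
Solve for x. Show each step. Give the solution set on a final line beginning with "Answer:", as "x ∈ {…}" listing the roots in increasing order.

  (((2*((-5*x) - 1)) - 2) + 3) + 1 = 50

Step 1. [(((2*((-5*x) - 1)) - 2) + 3) + 1 = 50] peel the +1: subtract 1 from each side, so sub: ((2*((-5*x) - 1)) - 2) + 3 = 49.
Step 2. [((2*((-5*x) - 1)) - 2) + 3 = 49] +3 is outermost — subtract 3 both sides ⇒ sub: (2*((-5*x) - 1)) - 2 = 46.
Step 3. [(2*((-5*x) - 1)) - 2 = 46] common factor 2 (LHS and 46) — divide through ⇒ factor: ((-5*x) - 1) - 1 = 23.
Step 4. [((-5*x) - 1) - 1 = 23] -1 is outermost — add 1 both sides, so sub: (-5*x) - 1 = 24.
Step 5. [(-5*x) - 1 = 24] peel the -1: add 1 from each side. So sub: -5*x = 25.
Step 6. [-5*x = 25] divide by the outer -5 ⇒ div: x = -5.

Answer: x ∈ {-5}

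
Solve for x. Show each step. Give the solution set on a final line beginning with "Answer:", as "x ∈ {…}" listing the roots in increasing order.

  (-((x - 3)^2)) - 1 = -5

Step 1. [(-((x - 3)^2)) - 1 = -5] the outer -1 inverts by adding 1. So sub: -((x - 3)^2) = -4.
Step 2. [-((x - 3)^2) = -4] LHS negated; negate both sides. So neg: (x - 3)^2 = 4.
Step 3. [(x - 3)^2 = 4] LHS squared, RHS 4 ≥ 0: apply √ (±), so sqrt: x - 3 = 2 or -2.
Step 4. [x - 3 = 2 or -2] peel the -3: add 3 from each side ⇒ sub: x = 5 or 1.

Answer: x ∈ {1, 5}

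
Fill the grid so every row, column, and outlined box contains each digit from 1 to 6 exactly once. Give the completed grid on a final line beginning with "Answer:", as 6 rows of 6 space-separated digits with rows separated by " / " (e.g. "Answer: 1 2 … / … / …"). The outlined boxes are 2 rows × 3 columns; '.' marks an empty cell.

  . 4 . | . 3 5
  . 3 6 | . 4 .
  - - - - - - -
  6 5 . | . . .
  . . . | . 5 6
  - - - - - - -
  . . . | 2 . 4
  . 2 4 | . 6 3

Step 1. [r2c4∈{1}] nothing but 1 survives at r2c4. So r2c4=1.
Step 2. [r6c1∈{1,5}] in row 6, 1 fits only at r6c1. So r6c1=1.
Step 3. [r1c3∈{1,2}] across row 1, 1 lands solely at r1c3. So r1c3=1.
Step 4. [r3c5∈{1,2}] in col 5, 2 fits only at r3c5 ⇒ r3c5=2.
Step 5. [r3c3∈{3}] r3c3 is down to just 3, so r3c3=3.
Step 6. [r4c1∈{2,4}] col 1 places 4 nowhere but r4c1 ⇒ r4c1=4.
Step 7. [r2c1∈{2,5}] 5 has one home in row 2: r2c1, so r2c1=5.
Step 8. [r6c4∈{5}] only 5 remains possible at r6c4, so r6c4=5.
Step 9. [r1c1∈{2}] r1c1's peers cover all but 2. So r1c1=2.
Step 10. [r5c5∈{1}] r5c5 has the single candidate 1, so r5c5=1.
Step 11. [r1c4∈{6}] nothing but 6 survives at r1c4, so r1c4=6.
Step 12. [r3c6∈{1}] nothing but 1 survives at r3c6 ⇒ r3c6=1.
Step 13. [r4c2∈{1}] nothing but 1 survives at r4c2. So r4c2=1.
Step 14. [r2c6∈{2}] r2c6's peers cover all but 2 ⇒ r2c6=2.
Step 15. [r3c4∈{4}] r3c4's peers cover all but 4, so r3c4=4.
Step 16. [r5c2∈{6}] only 6 remains possible at r5c2. So r5c2=6.
Step 17. [r5c1∈{3}] r5c1's peers cover all but 3. So r5c1=3.
Step 18. [r4c4∈{3}] r4c4 is down to just 3, so r4c4=3.
Step 19. [r5c3∈{5}] r5c3's peers cover all but 5, so r5c3=5.
Step 20. [r4c3∈{2}] nothing but 2 survives at r4c3 ⇒ r4c3=2.

Answer: 2 4 1 6 3 5 / 5 3 6 1 4 2 / 6 5 3 4 2 1 / 4 1 2 3 5 6 / 3 6 5 2 1 4 / 1 2 4 5 6 3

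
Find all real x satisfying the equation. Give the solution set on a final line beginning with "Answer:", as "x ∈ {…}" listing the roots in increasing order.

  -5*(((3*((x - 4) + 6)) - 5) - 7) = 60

Step 1. [-5*(((3*((x - 4) + 6)) - 5) - 7) = 60] leading coefficient -5: divide by -5, so div: ((3*((x - 4) + 6)) - 5) - 7 = -12.
Step 2. [((3*((x - 4) + 6)) - 5) - 7 = -12] -7 is outermost — add 7 both sides. So sub: (3*((x - 4) + 6)) - 5 = -5.
Step 3. [(3*((x - 4) + 6)) - 5 = -5] peel the -5: add 5 from each side, so sub: 3*((x - 4) + 6) = 0.
Step 4. [3*((x - 4) + 6) = 0] 3·(inner) — divide through by 3 ⇒ div: (x - 4) + 6 = 0.
Step 5. [(x - 4) + 6 = 0] subtract 6: x sits inside (… + 6), so sub: x - 4 = -6.
Step 6. [x - 4 = -6] -4 is outermost — add 4 both sides, so sub: x = -2.

Answer: x ∈ {-2}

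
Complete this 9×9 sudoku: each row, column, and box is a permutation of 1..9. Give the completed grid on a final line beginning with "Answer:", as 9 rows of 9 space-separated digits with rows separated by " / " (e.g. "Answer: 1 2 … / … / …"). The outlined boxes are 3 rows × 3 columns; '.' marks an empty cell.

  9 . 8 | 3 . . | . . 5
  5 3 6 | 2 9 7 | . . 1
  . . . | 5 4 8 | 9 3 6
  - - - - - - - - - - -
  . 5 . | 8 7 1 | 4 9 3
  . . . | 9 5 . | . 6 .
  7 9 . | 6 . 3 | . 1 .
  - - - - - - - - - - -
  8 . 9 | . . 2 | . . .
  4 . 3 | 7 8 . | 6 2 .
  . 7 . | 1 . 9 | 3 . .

Step 1. [r4c3∈{2}] r4c3 has the single candidate 2. So r4c3=2.
Step 2. [r8c2∈{1}] r8c2 is down to just 1 ⇒ r8c2=1.
Step 3. [r2c8∈{4,8}] row 2 places 4 nowhere but r2c8 ⇒ r2c8=4.
Step 4. [r1c7∈{2,7}] r1c7 is the only open cell in box 3 admitting 2, so r1c7=2.
Step 5. [r5c9∈{2,7,8}] across row 5, 2 lands solely at r5c9. So r5c9=2.
Step 6. [r7c9∈{4,7}] across col 9, 7 lands solely at r7c9 ⇒ r7c9=7.
Step 7. [r9c5∈{6}] r9c5 is down to just 6, so r9c5=6.
Step 8. [r6c9∈{8}] only 8 remains possible at r6c9 ⇒ r6c9=8.
Step 9. [r7c8∈{5}] nothing but 5 survives at r7c8 ⇒ r7c8=5.
Step 10. [r5c6∈{4}] r5c6 is down to just 4 ⇒ r5c6=4.
Step 11. [r5c3∈{1}] only 1 remains possible at r5c3 ⇒ r5c3=1.
Step 12. [r3c2∈{2}] r3c2's peers cover all but 2, so r3c2=2.
Step 13. [r9c9∈{4}] r9c9 is down to just 4. So r9c9=4.
Step 14. [r3c3∈{7}] r3c3's peers cover all but 7 ⇒ r3c3=7.
Step 15. [r1c2∈{4}] nothing but 4 survives at r1c2 ⇒ r1c2=4.
Step 16. [r6c5∈{2}] nothing but 2 survives at r6c5, so r6c5=2.
Step 17. [r8c6∈{5}] r8c6's peers cover all but 5, so r8c6=5.
Step 18. [r4c1∈{6}] r4c1 has the single candidate 6. So r4c1=6.
Step 19. [r1c8∈{7}] r1c8 is down to just 7, so r1c8=7.
Step 20. [r1c6∈{6}] nothing but 6 survives at r1c6 ⇒ r1c6=6.
Step 21. [r7c7∈{1}] r7c7 has the single candidate 1 ⇒ r7c7=1.
Step 22. [r2c7∈{8}] r2c7 has the single candidate 8, so r2c7=8.
Step 23. [r3c1∈{1}] r3c1's peers cover all but 1 ⇒ r3c1=1.
Step 24. [r7c4∈{4}] r7c4 is down to just 4, so r7c4=4.
Step 25. [r5c1∈{3}] r5c1 is down to just 3, so r5c1=3.
Step 26. [r7c5∈{3}] only 3 remains possible at r7c5, so r7c5=3.
Step 27. [r7c2∈{6}] only 6 remains possible at r7c2. So r7c2=6.
Step 28. [r6c3∈{4}] only 4 remains possible at r6c3 ⇒ r6c3=4.
Step 29. [r6c7∈{5}] r6c7 is down to just 5, so r6c7=5.
Step 30. [r9c8∈{8}] nothing but 8 survives at r9c8 ⇒ r9c8=8.
Step 31. [r8c9∈{9}] r8c9 is down to just 9 ⇒ r8c9=9.
Step 32. [r5c7∈{7}] r5c7's peers cover all but 7, so r5c7=7.
Step 33. [r5c2∈{8}] only 8 remains possible at r5c2, so r5c2=8.
Step 34. [r9c3∈{5}] nothing but 5 survives at r9c3. So r9c3=5.
Step 35. [r1c5∈{1}] r1c5 is down to just 1 ⇒ r1c5=1.
Step 36. [r9c1∈{2}] r9c1's peers cover all but 2, so r9c1=2.

Answer: 9 4 8 3 1 6 2 7 5 / 5 3 6 2 9 7 8 4 1 / 1 2 7 5 4 8 9 3 6 / 6 5 2 8 7 1 4 9 3 / 3 8 1 9 5 4 7 6 2 / 7 9 4 6 2 3 5 1 8 / 8 6 9 4 3 2 1 5 7 / 4 1 3 7 8 5 6 2 9 / 2 7 5 1 6 9 3 8 4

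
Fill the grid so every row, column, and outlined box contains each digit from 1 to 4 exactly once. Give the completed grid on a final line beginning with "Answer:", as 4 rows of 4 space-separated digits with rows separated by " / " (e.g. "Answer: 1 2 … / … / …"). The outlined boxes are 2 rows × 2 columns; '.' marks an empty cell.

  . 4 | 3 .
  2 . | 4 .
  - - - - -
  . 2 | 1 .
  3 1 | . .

Step 1. [r1c4∈{1,2}] r1c4 is the only open cell in row 1 admitting 2 ⇒ r1c4=2.
Step 2. [r3c1∈{4}] r3c1 is down to just 4 ⇒ r3c1=4.
Step 3. [r4c3∈{2}] r4c3's peers cover all but 2 ⇒ r4c3=2.
Step 4. [r4c4∈{4}] r4c4 has the single candidate 4. So r4c4=4.
Step 5. [r3c4∈{3}] r3c4 has the single candidate 3. So r3c4=3.
Step 6. [r2c4∈{1}] only 1 remains possible at r2c4 ⇒ r2c4=1.
Step 7. [r1c1∈{1}] r1c1 has the single candidate 1, so r1c1=1.
Step 8. [r2c2∈{3}] r2c2 has the single candidate 3, so r2c2=3.

Answer: 1 4 3 2 / 2 3 4 1 / 4 2 1 3 / 3 1 2 4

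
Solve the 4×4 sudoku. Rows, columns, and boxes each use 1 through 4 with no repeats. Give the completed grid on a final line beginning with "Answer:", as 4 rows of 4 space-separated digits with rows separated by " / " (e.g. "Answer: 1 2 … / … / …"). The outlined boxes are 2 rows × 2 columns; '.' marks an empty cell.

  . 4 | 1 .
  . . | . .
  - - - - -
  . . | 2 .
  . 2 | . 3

Step 1. [r4c1∈{1,4}] 1 has one home in row 4: r4c1, so r4c1=1.
Step 2. [r1c1∈{2,3}] row 1 places 3 nowhere but r1c1 ⇒ r1c1=3.
Step 3. [r4c3∈{4}] r4c3's peers cover all but 4. So r4c3=4.
Step 4. [r2c4∈{2,4}] 4 has one home in row 2: r2c4. So r2c4=4.
Step 5. [r3c2∈{3}] r3c2 is down to just 3, so r3c2=3.
Step 6. [r3c4∈{1}] r3c4 is down to just 1. So r3c4=1.
Step 7. [r2c1∈{2}] r2c1 has the single candidate 2 ⇒ r2c1=2.
Step 8. [r2c3∈{3}] r2c3 has the single candidate 3, so r2c3=3.
Step 9. [r2c2∈{1}] r2c2 has the single candidate 1, so r2c2=1.
Step 10. [r1c4∈{2}] r1c4 has the single candidate 2. So r1c4=2.
Step 11. [r3c1∈{4}] r3c1's peers cover all but 4 ⇒ r3c1=4.

Answer: 3 4 1 2 / 2 1 3 4 / 4 3 2 1 / 1 2 4 3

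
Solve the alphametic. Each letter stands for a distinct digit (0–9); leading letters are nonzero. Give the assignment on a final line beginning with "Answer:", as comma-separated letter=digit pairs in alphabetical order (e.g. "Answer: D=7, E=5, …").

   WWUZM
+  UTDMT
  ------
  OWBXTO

Step 1. [col 1: M + T ≡ O (mod 10)] O=1 is one option consistent with column 1 (M + T ≡ O (mod 10), carry-in 0) — take it. So O=1.
Step 2. [col 1: M + T ≡ O (mod 10)] M=5 is one option consistent with column 1 (M + T ≡ O (mod 10), carry-in 0) — take it ⇒ M=5.
Step 3. [col 1: M + T ≡ O (mod 10)] from column 1 (M=5, O=1, carry-in 0, digits 1,5 already taken and all letters distinct): T must equal 6 ⇒ T=6.
Step 4. [col 2: Z + M ≡ T (mod 10)] from column 2 (M=5, T=6, carry-in 1, digits 1,5,6 already taken and all letters distinct): Z must equal 0. So Z=0.
Step 5. [col 3: U + D ≡ X (mod 10)] D=3 is one option consistent with column 3 (U + D ≡ X (mod 10), carry-in 0) — take it. So D=3.
Step 6. [col 3: U + D ≡ X (mod 10)] column 3 (U + D ≡ X (mod 10), carry-in 0) doesn't pin U yet; pick U=9 and continue. So U=9.
Step 7. [col 3: U + D ≡ X (mod 10)] in column 3 we have U+D≡X with carry-in 0; given U=9, D=3 and digits 0,1,3,5,6,9 already taken and all letters distinct, that pins X to 2, so X=2.
Step 8. [col 4: W + T ≡ B (mod 10)] from column 4 (T=6, carry-in 1, digits 0,1,2,3,5,6,9 already taken and all letters distinct): W must equal 7. So W=7.
Step 9. [col 4: W + T ≡ B (mod 10)] column 4 reads W+T+carry(1)=B with W=7, T=6; with digits 0,1,2,3,5,6,7,9 already taken and all letters distinct, the only value for B is 4 ⇒ B=4.

Answer: B=4, D=3, M=5, O=1, T=6, U=9, W=7, X=2, Z=0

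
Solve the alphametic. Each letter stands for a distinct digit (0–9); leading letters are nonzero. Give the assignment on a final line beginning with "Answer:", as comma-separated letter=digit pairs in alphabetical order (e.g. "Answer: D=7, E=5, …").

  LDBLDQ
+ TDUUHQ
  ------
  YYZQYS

Step 1. [col 1: Q + Q ≡ S (mod 10)] no forcing yet in column 1 (carry-in 0); Q=2 is free and consistent — try it ⇒ Q=2.
Step 2. [col 1: Q + Q ≡ S (mod 10)] column 1 reads Q+Q+carry(0)=S with Q=2; with digits 2 already taken and all letters distinct, the only value for S is 4, so S=4.
Step 3. [col 2: D + H ≡ Y (mod 10)] no forcing yet in column 2 (carry-in 0); D=8 is free and consistent — try it, so D=8.
Step 4. [col 2: D + H ≡ Y (mod 10)] no forcing yet in column 2 (carry-in 0); Y=7 is free and consistent — try it. So Y=7.
Step 5. [col 2: D + H ≡ Y (mod 10)] column 2 reads D+H+carry(0)=Y with D=8, Y=7; with digits 2,4,7,8 already taken and all letters distinct, the only value for H is 9, so H=9.
Step 6. [col 3: L + U ≡ Q (mod 10)] L=5 is one option consistent with column 3 (L + U ≡ Q (mod 10), carry-in 1) — take it ⇒ L=5.
Step 7. [col 3: L + U ≡ Q (mod 10)] column 3 reads L+U+carry(1)=Q with L=5, Q=2; with digits 2,4,5,7,8,9 already taken and all letters distinct, the only value for U is 6. So U=6.
Step 8. [col 4: B + U ≡ Z (mod 10)] column 4 reads B+U+carry(1)=Z with U=6; with digits 2,4,5,6,7,8,9 already taken and all letters distinct, the only value for B is 3 ⇒ B=3.
Step 9. [col 4: B + U ≡ Z (mod 10)] column 4: given B=3, U=6, carry-in 1, and digits 2,3,4,5,6,7,8,9 already taken and all letters distinct, B+U≡Z (mod 10) forces Z=0 ⇒ Z=0.
Step 10. [col 6: L + T ≡ Y (mod 10)] from column 6 (L=5, Y=7, carry-in 1, digits 0,2,3,4,5,6,7,8,9 already taken and all letters distinct): T must equal 1 ⇒ T=1.

Answer: B=3, D=8, H=9, L=5, Q=2, S=4, T=1, U=6, Y=7, Z=0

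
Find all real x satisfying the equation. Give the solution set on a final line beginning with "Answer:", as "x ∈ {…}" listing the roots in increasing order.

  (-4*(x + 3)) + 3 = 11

Step 1. [(-4*(x + 3)) + 3 = 11] peel the +3: subtract 3 from each side. So sub: -4*(x + 3) = 8.
Step 2. [-4*(x + 3) = 8] LHS = -4·(…); ÷-4 both sides, so div: x + 3 = -2.
Step 3. [x + 3 = -2] peel the +3: subtract 3 from each side ⇒ sub: x = -5.

Answer: x ∈ {-5}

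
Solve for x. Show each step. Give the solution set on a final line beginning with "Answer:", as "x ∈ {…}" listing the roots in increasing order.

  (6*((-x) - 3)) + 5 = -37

Step 1. [(6*((-x) - 3)) + 5 = -37] +5 is outermost — subtract 5 both sides ⇒ sub: 6*((-x) - 3) = -42.
Step 2. [6*((-x) - 3) = -42] LHS = 6·(…); ÷6 both sides, so div: (-x) - 3 = -7.
Step 3. [(-x) - 3 = -7] peel the -3: add 3 from each side ⇒ sub: -x = -4.
Step 4. [-x = -4] flip signs both sides ⇒ neg: x = 4.

Answer: x ∈ {4}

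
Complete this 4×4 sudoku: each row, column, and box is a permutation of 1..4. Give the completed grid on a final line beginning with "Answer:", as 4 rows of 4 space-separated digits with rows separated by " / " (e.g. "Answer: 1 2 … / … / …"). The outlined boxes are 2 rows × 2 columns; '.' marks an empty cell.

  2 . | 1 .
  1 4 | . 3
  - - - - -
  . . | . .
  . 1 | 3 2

Step 1. [r3c3∈{4}] r3c3 has the single candidate 4, so r3c3=4.
Step 2. [r3c2∈{2,3}] row 3 places 2 nowhere but r3c2, so r3c2=2.
Step 3. [r3c1∈{3}] r3c1's peers cover all but 3, so r3c1=3.
Step 4. [r1c2∈{3}] r1c2 has the single candidate 3 ⇒ r1c2=3.
Step 5. [r2c3∈{2}] nothing but 2 survives at r2c3. So r2c3=2.
Step 6. [r4c1∈{4}] r4c1 is down to just 4. So r4c1=4.
Step 7. [r1c4∈{4}] only 4 remains possible at r1c4, so r1c4=4.
Step 8. [r3c4∈{1}] only 1 remains possible at r3c4, so r3c4=1.

Answer: 2 3 1 4 / 1 4 2 3 / 3 2 4 1 / 4 1 3 2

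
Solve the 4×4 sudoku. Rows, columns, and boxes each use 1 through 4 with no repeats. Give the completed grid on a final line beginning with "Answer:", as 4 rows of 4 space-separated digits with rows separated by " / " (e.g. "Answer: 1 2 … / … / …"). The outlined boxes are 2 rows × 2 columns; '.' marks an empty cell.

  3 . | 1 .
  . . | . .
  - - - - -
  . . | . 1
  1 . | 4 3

Step 1. [r4c2∈{2}] r4c2's peers cover all but 2 ⇒ r4c2=2.
Step 2. [r1c2∈{4}] only 4 remains possible at r1c2 ⇒ r1c2=4.
Step 3. [r2c1∈{2}] r2c1 has the single candidate 2, so r2c1=2.
Step 4. [r2c3∈{3}] r2c3 is down to just 3 ⇒ r2c3=3.
Step 5. [r2c4∈{4}] nothing but 4 survives at r2c4. So r2c4=4.
Step 6. [r1c4∈{2}] r1c4 is down to just 2 ⇒ r1c4=2.
Step 7. [r2c2∈{1}] r2c2 has the single candidate 1 ⇒ r2c2=1.
Step 8. [r3c3∈{2}] only 2 remains possible at r3c3, so r3c3=2.
Step 9. [r3c2∈{3}] r3c2's peers cover all but 3 ⇒ r3c2=3.
Step 10. [r3c1∈{4}] r3c1's peers cover all but 4 ⇒ r3c1=4.

Answer: 3 4 1 2 / 2 1 3 4 / 4 3 2 1 / 1 2 4 3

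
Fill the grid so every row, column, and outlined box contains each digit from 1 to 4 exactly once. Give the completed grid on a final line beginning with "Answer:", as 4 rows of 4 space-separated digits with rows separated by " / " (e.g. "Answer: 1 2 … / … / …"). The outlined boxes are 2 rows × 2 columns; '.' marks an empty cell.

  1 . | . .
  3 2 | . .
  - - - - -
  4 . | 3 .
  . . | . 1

Step 1. [r4c3∈{2,4}] row 4 places 4 nowhere but r4c3 ⇒ r4c3=4.
Step 2. [r1c4∈{2,3,4}] 3 has one home in row 1: r1c4, so r1c4=3.
Step 3. [r4c1∈{2}] only 2 remains possible at r4c1 ⇒ r4c1=2.
Step 4. [r3c4∈{2}] only 2 remains possible at r3c4 ⇒ r3c4=2.
Step 5. [r2c3∈{1}] nothing but 1 survives at r2c3, so r2c3=1.
Step 6. [r3c2∈{1}] nothing but 1 survives at r3c2, so r3c2=1.
Step 7. [r1c3∈{2}] r1c3 has the single candidate 2 ⇒ r1c3=2.
Step 8. [r4c2∈{3}] r4c2 is down to just 3, so r4c2=3.
Step 9. [r2c4∈{4}] only 4 remains possible at r2c4, so r2c4=4.
Step 10. [r1c2∈{4}] r1c2 has the single candidate 4. So r1c2=4.

Answer: 1 4 2 3 / 3 2 1 4 / 4 1 3 2 / 2 3 4 1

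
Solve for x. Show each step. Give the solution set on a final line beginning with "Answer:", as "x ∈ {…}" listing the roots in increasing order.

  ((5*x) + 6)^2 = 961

Step 1. [((5*x) + 6)^2 = 961] √ both sides: 961 ≥ 0 gives two branches ⇒ sqrt: (5*x) + 6 = 31 or -31.
Step 2. [(5*x) + 6 = 31 or -31] subtract 6: x sits inside (… + 6) ⇒ sub: 5*x = 25 or -37.
Step 3. [5*x = 25 or -37] 5 out front; divide by 5, so div: x = 5 or -37/5.

Answer: x ∈ {-37/5, 5}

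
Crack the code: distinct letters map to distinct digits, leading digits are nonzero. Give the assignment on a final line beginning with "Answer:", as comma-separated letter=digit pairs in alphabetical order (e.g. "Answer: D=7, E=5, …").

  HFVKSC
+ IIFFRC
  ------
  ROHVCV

Step 1. [col 1: C + C ≡ V (mod 10)] V=2 is one option consistent with column 1 (C + C ≡ V (mod 10), carry-in 0) — take it. So V=2.
Step 2. [col 1: C + C ≡ V (mod 10)] no forcing yet in column 1 (carry-in 0); C=6 is free and consistent — try it. So C=6.
Step 3. [col 2: S + R ≡ C (mod 10)] no forcing yet in column 2 (carry-in 1); S=8 is free and consistent — try it. So S=8.
Step 4. [col 2: S + R ≡ C (mod 10)] column 2: given S=8, C=6, carry-in 1, and digits 2,6,8 already taken and all letters distinct, S+R≡C (mod 10) forces R=7, so R=7.
Step 5. [col 3: K + F ≡ V (mod 10)] column 3 (K + F ≡ V (mod 10), carry-in 1) doesn't pin K yet; pick K=0 and continue, so K=0.
Step 6. [col 3: K + F ≡ V (mod 10)] in column 3 we have K+F≡V with carry-in 1; given K=0, V=2 and digits 0,2,6,7,8 already taken and all letters distinct, that pins F to 1. So F=1.
Step 7. [col 4: V + F ≡ H (mod 10)] from column 4 (V=2, F=1, carry-in 0, digits 0,1,2,6,7,8 already taken and all letters distinct): H must equal 3 ⇒ H=3.
Step 8. [col 5: F + I ≡ O (mod 10)] column 5 reads F+I+carry(0)=O with F=1; with digits 0,1,2,3,6,7,8 already taken and all letters distinct, the only value for I is 4, so I=4.
Step 9. [col 5: F + I ≡ O (mod 10)] column 5 reads F+I+carry(0)=O with F=1, I=4; with digits 0,1,2,3,4,6,7,8 already taken and all letters distinct, the only value for O is 5, so O=5.

Answer: C=6, F=1, H=3, I=4, K=0, O=5, R=7, S=8, V=2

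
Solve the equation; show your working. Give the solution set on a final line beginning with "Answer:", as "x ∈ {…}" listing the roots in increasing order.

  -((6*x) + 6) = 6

Step 1. [-((6*x) + 6) = 6] LHS negated; negate both sides, so neg: (6*x) + 6 = -6.
Step 2. [(6*x) + 6 = -6] common factor 6 (LHS and -6) — divide through. So factor: x + 1 = -1.
Step 3. [x + 1 = -1] +1 is outermost — subtract 1 both sides. So sub: x = -2.

Answer: x ∈ {-2}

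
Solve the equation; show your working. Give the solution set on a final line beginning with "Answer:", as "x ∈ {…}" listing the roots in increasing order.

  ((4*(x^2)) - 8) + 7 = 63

Step 1. [((4*(x^2)) - 8) + 7 = 63] the outer +7 inverts by subtracting 7. So sub: (4*(x^2)) - 8 = 56.
Step 2. [(4*(x^2)) - 8 = 56] -8 is outermost — add 8 both sides, so sub: 4*(x^2) = 64.
Step 3. [4*(x^2) = 64] LHS = 4·(…); ÷4 both sides ⇒ div: x^2 = 16.
Step 4. [x^2 = 16] √ both sides: 16 ≥ 0 gives two branches. So sqrt: x = 4 or -4.

Answer: x ∈ {-4, 4}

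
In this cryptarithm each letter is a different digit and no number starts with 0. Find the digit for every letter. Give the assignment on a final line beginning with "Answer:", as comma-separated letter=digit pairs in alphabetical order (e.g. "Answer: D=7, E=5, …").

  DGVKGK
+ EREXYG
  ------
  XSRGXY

Step 1. [col 1: K + G ≡ Y (mod 10)] several values work for Y in column 1 (K + G ≡ Y (mod 10), carry-in 0); try Y=6, so Y=6.
Step 2. [col 1: K + G ≡ Y (mod 10)] no forcing yet in column 1 (carry-in 0); K=4 is free and consistent — try it, so K=4.
Step 3. [col 1: K + G ≡ Y (mod 10)] column 1 reads K+G+carry(0)=Y with K=4, Y=6; with digits 4,6 already taken and all letters distinct, the only value for G is 2 ⇒ G=2.
Step 4. [col 2: G + Y ≡ X (mod 10)] column 2 reads G+Y+carry(0)=X with G=2, Y=6; with digits 2,4,6 already taken and all letters distinct, the only value for X is 8 ⇒ X=8.
Step 5. [col 4: V + E ≡ R (mod 10)] no forcing yet in column 4 (carry-in 1); E=5 is free and consistent — try it. So E=5.
Step 6. [col 4: V + E ≡ R (mod 10)] R=7 is one option consistent with column 4 (V + E ≡ R (mod 10), carry-in 1) — take it ⇒ R=7.
Step 7. [col 4: V + E ≡ R (mod 10)] column 4 reads V+E+carry(1)=R with E=5, R=7; with digits 2,4,5,6,7,8 already taken and all letters distinct, the only value for V is 1 ⇒ V=1.
Step 8. [col 5: G + R ≡ S (mod 10)] from column 5 (G=2, R=7, carry-in 0, digits 1,2,4,5,6,7,8 already taken and all letters distinct): S must equal 9. So S=9.
Step 9. [col 6: D + E ≡ X (mod 10)] in column 6 we have D+E≡X with carry-in 0; given E=5, X=8 and digits 1,2,4,5,6,7,8,9 already taken and all letters distinct, that pins D to 3 ⇒ D=3.

Answer: D=3, E=5, G=2, K=4, R=7, S=9, V=1, X=8, Y=6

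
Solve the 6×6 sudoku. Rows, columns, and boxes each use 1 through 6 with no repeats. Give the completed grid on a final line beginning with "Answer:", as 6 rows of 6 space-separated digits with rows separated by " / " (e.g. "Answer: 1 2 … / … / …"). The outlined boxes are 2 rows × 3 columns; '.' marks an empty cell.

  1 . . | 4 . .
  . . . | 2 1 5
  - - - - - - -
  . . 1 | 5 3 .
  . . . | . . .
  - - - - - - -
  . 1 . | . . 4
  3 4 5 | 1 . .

Step 1. [r4c4∈{6}] r4c4 is down to just 6. So r4c4=6.
Step 2. [r3c6∈{2}] only 2 remains possible at r3c6, so r3c6=2.
Step 3. [r1c5∈{6}] r1c5 is down to just 6 ⇒ r1c5=6.
Step 4. [r3c1∈{4,6}] row 3 places 4 nowhere but r3c1 ⇒ r3c1=4.
Step 5. [r2c1∈{6}] r2c1's peers cover all but 6, so r2c1=6.
Step 6. [r2c2∈{3}] only 3 remains possible at r2c2, so r2c2=3.
Step 7. [r5c1∈{2}] r5c1 is down to just 2 ⇒ r5c1=2.
Step 8. [r1c3∈{2}] only 2 remains possible at r1c3. So r1c3=2.
Step 9. [r1c2∈{5}] r1c2 is down to just 5. So r1c2=5.
Step 10. [r4c2∈{2}] only 2 remains possible at r4c2 ⇒ r4c2=2.
Step 11. [r5c3∈{6}] r5c3's peers cover all but 6. So r5c3=6.
Step 12. [r6c5∈{2}] only 2 remains possible at r6c5, so r6c5=2.
Step 13. [r2c3∈{4}] r2c3 has the single candidate 4 ⇒ r2c3=4.
Step 14. [r4c1∈{5}] r4c1 has the single candidate 5, so r4c1=5.
Step 15. [r4c3∈{3}] only 3 remains possible at r4c3, so r4c3=3.
Step 16. [r5c4∈{3}] r5c4 has the single candidate 3 ⇒ r5c4=3.
Step 17. [r4c6∈{1}] nothing but 1 survives at r4c6, so r4c6=1.
Step 18. [r3c2∈{6}] r3c2's peers cover all but 6 ⇒ r3c2=6.
Step 19. [r4c5∈{4}] r4c5 has the single candidate 4 ⇒ r4c5=4.
Step 20. [r6c6∈{6}] only 6 remains possible at r6c6 ⇒ r6c6=6.
Step 21. [r1c6∈{3}] only 3 remains possible at r1c6, so r1c6=3.
Step 22. [r5c5∈{5}] nothing but 5 survives at r5c5 ⇒ r5c5=5.

Answer: 1 5 2 4 6 3 / 6 3 4 2 1 5 / 4 6 1 5 3 2 / 5 2 3 6 4 1 / 2 1 6 3 5 4 / 3 4 5 1 2 6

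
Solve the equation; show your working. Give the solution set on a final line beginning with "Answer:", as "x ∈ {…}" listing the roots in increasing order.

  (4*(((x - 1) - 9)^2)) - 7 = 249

Step 1. [(4*(((x - 1) - 9)^2)) - 7 = 249] peel the -7: add 7 from each side ⇒ sub: 4*(((x - 1) - 9)^2) = 256.
Step 2. [4*(((x - 1) - 9)^2) = 256] leading coefficient 4: divide by 4 ⇒ div: ((x - 1) - 9)^2 = 64.
Step 3. [((x - 1) - 9)^2 = 64] LHS squared, RHS 64 ≥ 0: apply √ (±), so sqrt: (x - 1) - 9 = 8 or -8.
Step 4. [(x - 1) - 9 = 8 or -8] -9 is outermost — add 9 both sides ⇒ sub: x - 1 = 17 or 1.
Step 5. [x - 1 = 17 or 1] add 1: x sits inside (… - 1), so sub: x = 18 or 2.

Answer: x ∈ {2, 18}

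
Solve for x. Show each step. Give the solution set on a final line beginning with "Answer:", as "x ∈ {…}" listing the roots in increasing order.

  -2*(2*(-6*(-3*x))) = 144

Step 1. [-2*(2*(-6*(-3*x))) = 144] -2·(inner) — divide through by -2. So div: 2*(-6*(-3*x)) = -72.
Step 2. [2*(-6*(-3*x)) = -72] divide by the outer 2, so div: -6*(-3*x) = -36.
Step 3. [-6*(-3*x) = -36] divide by the outer -6 ⇒ div: -3*x = 6.
Step 4. [-3*x = 6] divide by the outer -3, so div: x = -2.

Answer: x ∈ {-2}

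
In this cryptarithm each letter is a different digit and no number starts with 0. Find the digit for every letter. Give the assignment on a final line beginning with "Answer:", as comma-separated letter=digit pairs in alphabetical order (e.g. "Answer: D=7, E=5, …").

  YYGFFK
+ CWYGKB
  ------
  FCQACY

Step 1. [col 1: K + B ≡ Y (mod 10)] Y=1 is one option consistent with column 1 (K + B ≡ Y (mod 10), carry-in 0) — take it, so Y=1.
Step 2. [col 1: K + B ≡ Y (mod 10)] K=8 is one option consistent with column 1 (K + B ≡ Y (mod 10), carry-in 0) — take it. So K=8.
Step 3. [col 1: K + B ≡ Y (mod 10)] in column 1 we have K+B≡Y with carry-in 0; given K=8, Y=1 and digits 1,8 already taken and all letters distinct, that pins B to 3. So B=3.
Step 4. [col 2: F + K ≡ C (mod 10)] several values work for F in column 2 (F + K ≡ C (mod 10), carry-in 1); try F=7. So F=7.
Step 5. [col 2: F + K ≡ C (mod 10)] column 2 reads F+K+carry(1)=C with F=7, K=8; with digits 1,3,7,8 already taken and all letters distinct, the only value for C is 6 ⇒ C=6.
Step 6. [col 3: F + G ≡ A (mod 10)] G=2 is one option consistent with column 3 (F + G ≡ A (mod 10), carry-in 1) — take it. So G=2.
Step 7. [col 3: F + G ≡ A (mod 10)] from column 3 (F=7, G=2, carry-in 1, digits 1,2,3,6,7,8 already taken and all letters distinct): A must equal 0. So A=0.
Step 8. [col 4: G + Y ≡ Q (mod 10)] from column 4 (G=2, Y=1, carry-in 1, digits 0,1,2,3,6,7,8 already taken and all letters distinct): Q must equal 4 ⇒ Q=4.
Step 9. [col 5: Y + W ≡ C (mod 10)] in column 5 we have Y+W≡C with carry-in 0; given Y=1, C=6 and digits 0,1,2,3,4,6,7,8 already taken and all letters distinct, that pins W to 5. So W=5.

Answer: A=0, B=3, C=6, F=7, G=2, K=8, Q=4, W=5, Y=1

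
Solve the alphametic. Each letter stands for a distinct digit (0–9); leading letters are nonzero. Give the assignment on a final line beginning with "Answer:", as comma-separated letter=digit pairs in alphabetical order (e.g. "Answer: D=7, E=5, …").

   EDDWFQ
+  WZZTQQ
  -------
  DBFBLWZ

Step 1. [col 1: Q + Q ≡ Z (mod 10)] no forcing yet in column 1 (carry-in 0); Z=4 is free and consistent — try it, so Z=4.
Step 2. [D] adding two 6-digit numbers gives at most 6+1 digits, and here it does — D is that final carry and must be 1, so D=1.
Step 3. [col 1: Q + Q ≡ Z (mod 10)] several values work for Q in column 1 (Q + Q ≡ Z (mod 10), carry-in 0); try Q=2 ⇒ Q=2.
Step 4. [col 2: F + Q ≡ W (mod 10)] several values work for W in column 2 (F + Q ≡ W (mod 10), carry-in 0); try W=7, so W=7.
Step 5. [col 2: F + Q ≡ W (mod 10)] from column 2 (Q=2, W=7, carry-in 0, digits 1,2,4,7 already taken and all letters distinct): F must equal 5, so F=5.
Step 6. [col 3: W + T ≡ L (mod 10)] T=3 is one option consistent with column 3 (W + T ≡ L (mod 10), carry-in 0) — take it ⇒ T=3.
Step 7. [col 3: W + T ≡ L (mod 10)] from column 3 (W=7, T=3, carry-in 0, digits 1,2,3,4,5,7 already taken and all letters distinct): L must equal 0, so L=0.
Step 8. [col 4: D + Z ≡ B (mod 10)] column 4: given D=1, Z=4, carry-in 1, and digits 0,1,2,3,4,5,7 already taken and all letters distinct, D+Z≡B (mod 10) forces B=6 ⇒ B=6.
Step 9. [col 6: E + W ≡ B (mod 10)] in column 6 we have E+W≡B with carry-in 0; given W=7, B=6 and digits 0,1,2,3,4,5,6,7 already taken and all letters distinct, that pins E to 9 ⇒ E=9.

Answer: B=6, D=1, E=9, F=5, L=0, Q=2, T=3, W=7, Z=4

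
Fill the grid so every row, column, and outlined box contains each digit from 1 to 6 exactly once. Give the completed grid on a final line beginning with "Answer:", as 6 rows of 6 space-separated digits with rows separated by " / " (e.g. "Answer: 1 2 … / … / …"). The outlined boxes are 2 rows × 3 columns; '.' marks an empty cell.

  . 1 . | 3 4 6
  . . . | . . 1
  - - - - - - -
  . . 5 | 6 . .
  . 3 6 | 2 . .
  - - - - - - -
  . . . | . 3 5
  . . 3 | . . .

Step 1. [r5c3∈{1,2,4}] 1 has one home in col 3: r5c3, so r5c3=1.
Step 2. [r2c5∈{2,5}] in box 2, 2 fits only at r2c5, so r2c5=2.
Step 3. [r5c4∈{4}] r5c4 is down to just 4 ⇒ r5c4=4.
Step 4. [r1c1∈{2,5}] across row 1, 5 lands solely at r1c1, so r1c1=5.
Step 5. [r3c5∈{1}] nothing but 1 survives at r3c5, so r3c5=1.
Step 6. [r6c2∈{2,4,5,6}] across row 6, 5 lands solely at r6c2. So r6c2=5.
Step 7. [r6c1∈{2,4,6}] row 6 places 4 nowhere but r6c1 ⇒ r6c1=4.
Step 8. [r3c2∈{2,4}] box 3 places 4 nowhere but r3c2. So r3c2=4.
Step 9. [r5c2∈{2,6}] col 2 places 2 nowhere but r5c2, so r5c2=2.
Step 10. [r5c1∈{6}] only 6 remains possible at r5c1. So r5c1=6.
Step 11. [r4c1∈{1}] r4c1's peers cover all but 1 ⇒ r4c1=1.
Step 12. [r6c4∈{1}] r6c4 is down to just 1. So r6c4=1.
Step 13. [r2c1∈{3}] r2c1's peers cover all but 3, so r2c1=3.
Step 14. [r4c6∈{4}] r4c6's peers cover all but 4 ⇒ r4c6=4.
Step 15. [r4c5∈{5}] r4c5 is down to just 5, so r4c5=5.
Step 16. [r2c3∈{4}] r2c3 is down to just 4, so r2c3=4.
Step 17. [r6c5∈{6}] only 6 remains possible at r6c5 ⇒ r6c5=6.
Step 18. [r1c3∈{2}] only 2 remains possible at r1c3. So r1c3=2.
Step 19. [r2c2∈{6}] only 6 remains possible at r2c2 ⇒ r2c2=6.
Step 20. [r3c6∈{3}] r3c6's peers cover all but 3 ⇒ r3c6=3.
Step 21. [r6c6∈{2}] r6c6 is down to just 2. So r6c6=2.
Step 22. [r3c1∈{2}] r3c1's peers cover all but 2 ⇒ r3c1=2.
Step 23. [r2c4∈{5}] r2c4 has the single candidate 5. So r2c4=5.

Answer: 5 1 2 3 4 6 / 3 6 4 5 2 1 / 2 4 5 6 1 3 / 1 3 6 2 5 4 / 6 2 1 4 3 5 / 4 5 3 1 6 2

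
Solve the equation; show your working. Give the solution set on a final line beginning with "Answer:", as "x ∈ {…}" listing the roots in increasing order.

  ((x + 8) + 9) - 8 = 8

Step 1. [((x + 8) + 9) - 8 = 8] add 8: x sits inside (… - 8), so sub: (x + 8) + 9 = 16.
Step 2. [(x + 8) + 9 = 16] +9 is outermost — subtract 9 both sides. So sub: x + 8 = 7.
Step 3. [x + 8 = 7] subtract 8: x sits inside (… + 8). So sub: x = -1.

Answer: x ∈ {-1}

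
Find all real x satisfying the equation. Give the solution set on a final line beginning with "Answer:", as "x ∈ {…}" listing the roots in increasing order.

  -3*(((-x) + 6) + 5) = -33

Step 1. [-3*(((-x) + 6) + 5) = -33] LHS = -3·(…); ÷-3 both sides ⇒ div: ((-x) + 6) + 5 = 11.
Step 2. [((-x) + 6) + 5 = 11] the outer +5 inverts by subtracting 5. So sub: (-x) + 6 = 6.
Step 3. [(-x) + 6 = 6] the outer +6 inverts by subtracting 6. So sub: -x = 0.
Step 4. [-x = 0] leading − — multiply by −1, so neg: x = 0.

Answer: x ∈ {0}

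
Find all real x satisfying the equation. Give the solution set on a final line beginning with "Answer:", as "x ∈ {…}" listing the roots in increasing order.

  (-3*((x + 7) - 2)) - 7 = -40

Step 1. [(-3*((x + 7) - 2)) - 7 = -40] add 7: x sits inside (… - 7), so sub: -3*((x + 7) - 2) = -33.
Step 2. [-3*((x + 7) - 2) = -33] divide by the outer -3. So div: (x + 7) - 2 = 11.
Step 3. [(x + 7) - 2 = 11] add 2: x sits inside (… - 2), so sub: x + 7 = 13.
Step 4. [x + 7 = 13] 7 comes off first (subtract 7), so sub: x = 6.

Answer: x ∈ {6}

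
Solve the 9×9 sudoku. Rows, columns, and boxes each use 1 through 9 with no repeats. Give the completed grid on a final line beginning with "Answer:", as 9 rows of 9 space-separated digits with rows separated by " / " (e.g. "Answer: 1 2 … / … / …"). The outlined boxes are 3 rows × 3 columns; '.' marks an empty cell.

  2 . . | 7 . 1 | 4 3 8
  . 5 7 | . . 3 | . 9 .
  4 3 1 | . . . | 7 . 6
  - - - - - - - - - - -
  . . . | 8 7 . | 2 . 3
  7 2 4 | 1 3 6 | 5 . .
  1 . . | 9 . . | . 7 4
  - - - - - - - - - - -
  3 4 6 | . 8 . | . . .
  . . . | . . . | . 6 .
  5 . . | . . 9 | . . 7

Step 1. [r1c5∈{5,6,9}] in row 1, 5 fits only at r1c5. So r1c5=5.
Step 2. [r3c4∈{2}] nothing but 2 survives at r3c4, so r3c4=2.
Step 3. [r9c8∈{1,2,4,8}] r9c8 is the only open cell in col 8 admitting 4 ⇒ r9c8=4.
Step 4. [r7c4∈{5}] r7c4's peers cover all but 5 ⇒ r7c4=5.
Step 5. [r7c8∈{1,2}] across col 8, 2 lands solely at r7c8. So r7c8=2.
Step 6. [r2c7∈{1}] r2c7's peers cover all but 1, so r2c7=1.
Step 7. [r8c2∈{1,7,8,9}] r8c2 is the only open cell in col 2 admitting 7 ⇒ r8c2=7.
Step 8. [r1c2∈{6,9}] across row 1, 6 lands solely at r1c2. So r1c2=6.
Step 9. [r7c7∈{9}] r7c7 is down to just 9. So r7c7=9.
Step 10. [r6c2∈{8}] r6c2 is down to just 8 ⇒ r6c2=8.
Step 11. [r6c5∈{2}] nothing but 2 survives at r6c5 ⇒ r6c5=2.
Step 12. [r9c3∈{2,8}] in row 9, 2 fits only at r9c3. So r9c3=2.
Step 13. [r8c3∈{8,9}] 8 has one home in col 3: r8c3 ⇒ r8c3=8.
Step 14. [r6c6∈{5}] only 5 remains possible at r6c6, so r6c6=5.
Step 15. [r8c7∈{3}] r8c7's peers cover all but 3, so r8c7=3.
Step 16. [r8c4∈{4}] r8c4 has the single candidate 4, so r8c4=4.
Step 17. [r2c4∈{6}] r2c4 has the single candidate 6, so r2c4=6.
Step 18. [r8c5∈{1}] nothing but 1 survives at r8c5, so r8c5=1.
Step 19. [r4c2∈{9}] r4c2 has the single candidate 9 ⇒ r4c2=9.
Step 20. [r3c5∈{9}] r3c5's peers cover all but 9, so r3c5=9.
Step 21. [r8c1∈{9}] r8c1's peers cover all but 9, so r8c1=9.
Step 22. [r3c6∈{8}] r3c6 has the single candidate 8, so r3c6=8.
Step 23. [r7c9∈{1}] r7c9 has the single candidate 1 ⇒ r7c9=1.
Step 24. [r5c9∈{9}] nothing but 9 survives at r5c9 ⇒ r5c9=9.
Step 25. [r3c8∈{5}] nothing but 5 survives at r3c8. So r3c8=5.
Step 26. [r2c5∈{4}] nothing but 4 survives at r2c5. So r2c5=4.
Step 27. [r9c4∈{3}] r9c4 has the single candidate 3 ⇒ r9c4=3.
Step 28. [r2c1∈{8}] r2c1's peers cover all but 8 ⇒ r2c1=8.
Step 29. [r8c9∈{5}] only 5 remains possible at r8c9. So r8c9=5.
Step 30. [r9c7∈{8}] r9c7 has the single candidate 8, so r9c7=8.
Step 31. [r2c9∈{2}] r2c9 has the single candidate 2. So r2c9=2.
Step 32. [r4c6∈{4}] r4c6 has the single candidate 4, so r4c6=4.
Step 33. [r9c5∈{6}] r9c5 has the single candidate 6 ⇒ r9c5=6.
Step 34. [r4c8∈{1}] r4c8 is down to just 1 ⇒ r4c8=1.
Step 35. [r1c3∈{9}] nothing but 9 survives at r1c3. So r1c3=9.
Step 36. [r4c3∈{5}] r4c3 has the single candidate 5, so r4c3=5.
Step 37. [r5c8∈{8}] nothing but 8 survives at r5c8, so r5c8=8.
Step 38. [r9c2∈{1}] only 1 remains possible at r9c2, so r9c2=1.
Step 39. [r6c7∈{6}] only 6 remains possible at r6c7, so r6c7=6.
Step 40. [r6c3∈{3}] r6c3 has the single candidate 3. So r6c3=3.
Step 41. [r7c6∈{7}] only 7 remains possible at r7c6 ⇒ r7c6=7.
Step 42. [r4c1∈{6}] only 6 remains possible at r4c1. So r4c1=6.
Step 43. [r8c6∈{2}] only 2 remains possible at r8c6 ⇒ r8c6=2.

Answer: 2 6 9 7 5 1 4 3 8 / 8 5 7 6 4 3 1 9 2 / 4 3 1 2 9 8 7 5 6 / 6 9 5 8 7 4 2 1 3 / 7 2 4 1 3 6 5 8 9 / 1 8 3 9 2 5 6 7 4 / 3 4 6 5 8 7 9 2 1 / 9 7 8 4 1 2 3 6 5 / 5 1 2 3 6 9 8 4 7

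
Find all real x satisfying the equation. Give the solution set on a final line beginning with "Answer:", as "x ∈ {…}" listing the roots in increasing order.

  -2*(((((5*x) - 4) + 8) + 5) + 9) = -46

Step 1. [-2*(((((5*x) - 4) + 8) + 5) + 9) = -46] -2 out front; divide by -2, so div: ((((5*x) - 4) + 8) + 5) + 9 = 23.
Step 2. [((((5*x) - 4) + 8) + 5) + 9 = 23] peel the +9: subtract 9 from each side. So sub: (((5*x) - 4) + 8) + 5 = 14.
Step 3. [(((5*x) - 4) + 8) + 5 = 14] the outer +5 inverts by subtracting 5. So sub: ((5*x) - 4) + 8 = 9.
Step 4. [((5*x) - 4) + 8 = 9] 8 comes off first (subtract 8), so sub: (5*x) - 4 = 1.
Step 5. [(5*x) - 4 = 1] peel the -4: add 4 from each side. So sub: 5*x = 5.
Step 6. [5*x = 5] divide by the outer 5, so div: x = 1.

Answer: x ∈ {1}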